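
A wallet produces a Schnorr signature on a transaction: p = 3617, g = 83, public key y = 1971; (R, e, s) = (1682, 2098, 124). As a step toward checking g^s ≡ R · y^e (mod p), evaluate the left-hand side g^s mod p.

83^2 = 6889 ≡ 3272
83^4 ≡ 3272^2 = 10705984 ≡ 3281
83^8 ≡ 3281^2 = 10764961 ≡ 769
83^16 ≡ 769^2 = 591361 ≡ 1790
83^32 ≡ 1790^2 = 3204100 ≡ 3055
83^64 ≡ 3055^2 = 9333025 ≡ 1165
124 = 64 + 32 + 16 + 8 + 4, so 83^124 ≡ 1165·3055·1790·769·3281 ≡ 19 (mod 3617)

19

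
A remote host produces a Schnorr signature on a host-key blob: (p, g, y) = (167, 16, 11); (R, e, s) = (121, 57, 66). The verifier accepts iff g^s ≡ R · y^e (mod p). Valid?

no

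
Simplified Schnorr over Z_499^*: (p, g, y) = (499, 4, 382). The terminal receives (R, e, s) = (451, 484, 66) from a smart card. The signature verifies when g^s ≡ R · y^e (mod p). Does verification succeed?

g^s mod p:
4^66 mod 499 = 406
R · y^e mod p:
382^484 mod 499 = 462
451·462 = 208362 ≡ 279 (mod 499)
406 ≠ 279; the check fails.

fails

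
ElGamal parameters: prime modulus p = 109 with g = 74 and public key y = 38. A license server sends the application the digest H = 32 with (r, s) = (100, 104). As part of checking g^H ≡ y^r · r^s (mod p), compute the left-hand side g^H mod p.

7

74^2 = 5476 ≡ 26
74^4 ≡ 26^2 = 676 ≡ 22
74^8 ≡ 22^2 = 484 ≡ 48
74^16 ≡ 48^2 = 2304 ≡ 15
74^32 ≡ 15^2 = 225 ≡ 7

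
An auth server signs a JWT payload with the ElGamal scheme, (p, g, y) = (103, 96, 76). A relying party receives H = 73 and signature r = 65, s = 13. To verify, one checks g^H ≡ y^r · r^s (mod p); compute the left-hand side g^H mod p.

96^2 = 9216 ≡ 49
96^4 ≡ 49^2 = 2401 ≡ 32
96^8 ≡ 32^2 = 1024 ≡ 97
96^16 ≡ 97^2 = 9409 ≡ 36
96^32 ≡ 36^2 = 1296 ≡ 60
96^64 ≡ 60^2 = 3600 ≡ 98
73 = 64 + 8 + 1, so 96^73 ≡ 98·97·96 ≡ 99 (mod 103)

99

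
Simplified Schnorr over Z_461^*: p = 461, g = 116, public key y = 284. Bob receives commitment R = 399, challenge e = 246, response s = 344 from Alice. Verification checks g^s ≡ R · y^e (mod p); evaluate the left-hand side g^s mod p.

397

116^344 mod 461 = 397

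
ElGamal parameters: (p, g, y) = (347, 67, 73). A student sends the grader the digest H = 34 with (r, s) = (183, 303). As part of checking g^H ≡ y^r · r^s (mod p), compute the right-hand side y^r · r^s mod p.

82

73^2 = 5329 ≡ 124
73^4 ≡ 124^2 = 15376 ≡ 108
73^8 ≡ 108^2 = 11664 ≡ 213
73^16 ≡ 213^2 = 45369 ≡ 259
73^32 ≡ 259^2 = 67081 ≡ 110
73^64 ≡ 110^2 = 12100 ≡ 302
73^128 ≡ 302^2 = 91204 ≡ 290
183 = 128 + 32 + 16 + 4 + 2 + 1, so 73^183 ≡ 290·110·259·108·124·73 ≡ 40 (mod 347)
183^2 = 33489 ≡ 177
183^4 ≡ 177^2 = 31329 ≡ 99
183^8 ≡ 99^2 = 9801 ≡ 85
183^16 ≡ 85^2 = 7225 ≡ 285
183^32 ≡ 285^2 = 81225 ≡ 27
183^64 ≡ 27^2 = 729 ≡ 35
183^128 ≡ 35^2 = 1225 ≡ 184
183^256 ≡ 184^2 = 33856 ≡ 197
303 = 256 + 32 + 8 + 4 + 2 + 1, so 183^303 ≡ 197·27·85·99·177·183 ≡ 297 (mod 347)
y^r · r^s ≡ 40·297 = 11880 ≡ 82 (mod 347)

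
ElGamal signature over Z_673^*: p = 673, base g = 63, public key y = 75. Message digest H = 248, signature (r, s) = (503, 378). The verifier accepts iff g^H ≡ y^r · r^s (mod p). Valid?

no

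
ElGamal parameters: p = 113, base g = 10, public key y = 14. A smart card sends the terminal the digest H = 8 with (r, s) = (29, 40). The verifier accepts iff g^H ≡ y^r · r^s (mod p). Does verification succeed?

fails

Left side g^H mod p:
10^2 = 100
10^4 ≡ 100^2 = 10000 ≡ 56
10^8 ≡ 56^2 = 3136 ≡ 85
Right side y^r · r^s mod p:
14^2 = 196 ≡ 83
14^4 ≡ 83^2 = 6889 ≡ 109
14^8 ≡ 109^2 = 11881 ≡ 16
14^16 ≡ 16^2 = 256 ≡ 30
29 = 16 + 8 + 4 + 1, so 14^29 ≡ 30·16·109·14 ≡ 14 (mod 113)
29^2 = 841 ≡ 50
29^4 ≡ 50^2 = 2500 ≡ 14
29^8 ≡ 14^2 = 196 ≡ 83
29^16 ≡ 83^2 = 6889 ≡ 109
29^32 ≡ 109^2 = 11881 ≡ 16
40 = 32 + 8, so 29^40 ≡ 16·83 ≡ 85 (mod 113)
14·85 = 1190 ≡ 60 (mod 113)
85 ≠ 60, so verification fails.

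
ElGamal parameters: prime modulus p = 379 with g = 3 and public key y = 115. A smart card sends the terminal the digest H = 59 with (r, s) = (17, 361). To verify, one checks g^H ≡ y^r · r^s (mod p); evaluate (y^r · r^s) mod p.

10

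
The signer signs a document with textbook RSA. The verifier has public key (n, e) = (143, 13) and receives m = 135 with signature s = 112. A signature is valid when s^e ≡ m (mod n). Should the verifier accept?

reject

s^13 mod 143 = 8
s^13 mod 143 = 8, but m = 135.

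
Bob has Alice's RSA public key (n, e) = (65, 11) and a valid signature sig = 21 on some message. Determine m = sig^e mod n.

sig^2 ≡ 21^2 = 441 ≡ 51
sig^4 ≡ 51^2 = 2601 ≡ 1
sig^8 ≡ 1^2 = 1
11 = 8 + 2 + 1, so sig^11 ≡ 1·51·21 ≡ 31 (mod 65)

31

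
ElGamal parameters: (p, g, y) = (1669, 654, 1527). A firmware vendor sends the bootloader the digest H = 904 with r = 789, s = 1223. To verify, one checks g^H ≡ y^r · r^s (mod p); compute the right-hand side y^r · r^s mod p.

180

Squares mod 1669: 1527^1≡1527, 1527^2≡136, 1527^4≡137, 1527^8≡410, 1527^16≡1200, 1527^32≡1322, 1527^64≡241, 1527^128≡1335, 1527^256≡1402, 1527^512≡1191
789 = 512 + 256 + 16 + 4 + 1, so 1527^789 ≡ 1191·1402·1200·137·1527 ≡ 223 (mod 1669)
Squares mod 1669: 789^1≡789, 789^2≡1653, 789^4≡256, 789^8≡445, 789^16≡1083, 789^32≡1251, 789^64≡1148, 789^128≡1063, 789^256≡56, 789^512≡1467, 789^1024≡748
1223 = 1024 + 128 + 64 + 4 + 2 + 1, so 789^1223 ≡ 748·1063·1148·256·1653·789 ≡ 1101 (mod 1669)
y^r · r^s ≡ 223·1101 = 245523 ≡ 180 (mod 1669)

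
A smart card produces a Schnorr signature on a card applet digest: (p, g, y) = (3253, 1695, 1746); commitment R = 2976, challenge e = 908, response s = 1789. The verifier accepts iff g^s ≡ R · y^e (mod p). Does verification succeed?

fails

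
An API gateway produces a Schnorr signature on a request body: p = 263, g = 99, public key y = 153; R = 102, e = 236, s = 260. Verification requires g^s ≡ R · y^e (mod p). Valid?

yes

g^s mod p:
99^2 = 9801 ≡ 70
99^4 ≡ 70^2 = 4900 ≡ 166
99^8 ≡ 166^2 = 27556 ≡ 204
99^16 ≡ 204^2 = 41616 ≡ 62
99^32 ≡ 62^2 = 3844 ≡ 162
99^64 ≡ 162^2 = 26244 ≡ 207
99^128 ≡ 207^2 = 42849 ≡ 243
99^256 ≡ 243^2 = 59049 ≡ 137
260 = 256 + 4, so 99^260 ≡ 137·166 ≡ 124 (mod 263)
R · y^e mod p:
153^2 = 23409 ≡ 2
153^4 ≡ 2^2 = 4
153^8 ≡ 4^2 = 16
153^16 ≡ 16^2 = 256
153^32 ≡ 256^2 = 65536 ≡ 49
153^64 ≡ 49^2 = 2401 ≡ 34
153^128 ≡ 34^2 = 1156 ≡ 104
236 = 128 + 64 + 32 + 8 + 4, so 153^236 ≡ 104·34·49·16·4 ≡ 27 (mod 263)
102·27 = 2754 ≡ 124 (mod 263)
124 ≡ 124 (mod 263); signature holds.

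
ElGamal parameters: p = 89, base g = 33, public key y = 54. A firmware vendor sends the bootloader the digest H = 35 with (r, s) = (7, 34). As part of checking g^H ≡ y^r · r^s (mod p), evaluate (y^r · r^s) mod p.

15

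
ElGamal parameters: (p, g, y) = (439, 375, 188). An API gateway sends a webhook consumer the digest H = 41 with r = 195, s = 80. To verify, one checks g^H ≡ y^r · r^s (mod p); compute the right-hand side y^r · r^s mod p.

188^2 = 35344 ≡ 224
188^4 ≡ 224^2 = 50176 ≡ 130
188^8 ≡ 130^2 = 16900 ≡ 218
188^16 ≡ 218^2 = 47524 ≡ 112
188^32 ≡ 112^2 = 12544 ≡ 252
188^64 ≡ 252^2 = 63504 ≡ 288
188^128 ≡ 288^2 = 82944 ≡ 412
195 = 128 + 64 + 2 + 1, so 188^195 ≡ 412·288·224·188 ≡ 358 (mod 439)
195^2 = 38025 ≡ 271
195^4 ≡ 271^2 = 73441 ≡ 128
195^8 ≡ 128^2 = 16384 ≡ 141
195^16 ≡ 141^2 = 19881 ≡ 126
195^32 ≡ 126^2 = 15876 ≡ 72
195^64 ≡ 72^2 = 5184 ≡ 355
80 = 64 + 16, so 195^80 ≡ 355·126 ≡ 391 (mod 439)
y^r · r^s ≡ 358·391 = 139978 ≡ 376 (mod 439)

376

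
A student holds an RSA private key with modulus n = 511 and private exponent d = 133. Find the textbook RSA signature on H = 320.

68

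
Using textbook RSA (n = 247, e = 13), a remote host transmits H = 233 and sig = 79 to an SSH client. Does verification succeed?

sig^2 ≡ 79^2 = 6241 ≡ 66
sig^4 ≡ 66^2 = 4356 ≡ 157
sig^8 ≡ 157^2 = 24649 ≡ 196
13 = 8 + 4 + 1, so sig^13 ≡ 196·157·79 ≡ 14 (mod 247)
The recovered value 14 does not match the digest 233.

fails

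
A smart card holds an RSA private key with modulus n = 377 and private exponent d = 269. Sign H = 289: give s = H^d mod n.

347

Squares mod 377: H^1≡289, H^2≡204, H^4≡146, H^8≡204, H^16≡146, H^32≡204, H^64≡146, H^128≡204, H^256≡146
269 = 256 + 8 + 4 + 1, so H^269 ≡ 146·204·146·289 ≡ 347 (mod 377)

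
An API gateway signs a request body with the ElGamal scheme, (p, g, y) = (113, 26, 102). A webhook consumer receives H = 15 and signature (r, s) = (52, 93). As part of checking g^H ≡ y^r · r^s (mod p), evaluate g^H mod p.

62

Squares mod 113: 26^1≡26, 26^2≡111, 26^4≡4, 26^8≡16
15 = 8 + 4 + 2 + 1, so 26^15 ≡ 16·4·111·26 ≡ 62 (mod 113)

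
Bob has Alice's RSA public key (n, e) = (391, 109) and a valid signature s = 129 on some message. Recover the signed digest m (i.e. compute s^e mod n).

28

Squares mod 391: s^1≡129, s^2≡219, s^4≡259, s^8≡220, s^16≡307, s^32≡18, s^64≡324
109 = 64 + 32 + 8 + 4 + 1, so s^109 ≡ 324·18·220·259·129 ≡ 28 (mod 391)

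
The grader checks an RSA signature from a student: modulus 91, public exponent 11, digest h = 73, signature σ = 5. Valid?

yes

σ^11 mod 91 = 73
73 = h, so the signature checks out.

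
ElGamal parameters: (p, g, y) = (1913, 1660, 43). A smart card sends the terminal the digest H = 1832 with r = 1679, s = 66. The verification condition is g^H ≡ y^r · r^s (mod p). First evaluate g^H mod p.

1660^2 = 2755600 ≡ 880
1660^4 ≡ 880^2 = 774400 ≡ 1548
1660^8 ≡ 1548^2 = 2396304 ≡ 1228
1660^16 ≡ 1228^2 = 1507984 ≡ 540
1660^32 ≡ 540^2 = 291600 ≡ 824
1660^64 ≡ 824^2 = 678976 ≡ 1774
1660^128 ≡ 1774^2 = 3147076 ≡ 191
1660^256 ≡ 191^2 = 36481 ≡ 134
1660^512 ≡ 134^2 = 17956 ≡ 739
1660^1024 ≡ 739^2 = 546121 ≡ 916
1832 = 1024 + 512 + 256 + 32 + 8, so 1660^1832 ≡ 916·739·134·824·1228 ≡ 1288 (mod 1913)

1288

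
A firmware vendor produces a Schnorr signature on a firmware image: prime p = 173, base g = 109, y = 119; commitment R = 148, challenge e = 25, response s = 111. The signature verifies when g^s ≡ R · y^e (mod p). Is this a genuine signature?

g^s mod p:
109^2 = 11881 ≡ 117
109^4 ≡ 117^2 = 13689 ≡ 22
109^8 ≡ 22^2 = 484 ≡ 138
109^16 ≡ 138^2 = 19044 ≡ 14
109^32 ≡ 14^2 = 196 ≡ 23
109^64 ≡ 23^2 = 529 ≡ 10
111 = 64 + 32 + 8 + 4 + 2 + 1, so 109^111 ≡ 10·23·138·22·117·109 ≡ 47 (mod 173)
R · y^e mod p:
119^2 = 14161 ≡ 148
119^4 ≡ 148^2 = 21904 ≡ 106
119^8 ≡ 106^2 = 11236 ≡ 164
119^16 ≡ 164^2 = 26896 ≡ 81
25 = 16 + 8 + 1, so 119^25 ≡ 81·164·119 ≡ 95 (mod 173)
148·95 = 14060 ≡ 47 (mod 173)
47 ≡ 47 (mod 173); signature holds.

genuine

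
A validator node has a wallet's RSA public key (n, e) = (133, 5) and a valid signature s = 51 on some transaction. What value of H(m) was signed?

109

Squares mod 133: s^1≡51, s^2≡74, s^4≡23
5 = 4 + 1, so s^5 ≡ 23·51 ≡ 109 (mod 133)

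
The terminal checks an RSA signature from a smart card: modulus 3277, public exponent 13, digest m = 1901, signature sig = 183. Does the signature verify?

does not verify

Squares mod 3277: sig^1≡183, sig^2≡719, sig^4≡2472, sig^8≡2456
13 = 8 + 4 + 1, so sig^13 ≡ 2456·2472·183 ≡ 1376 (mod 3277)
The recovered value 1376 does not match the digest 1901.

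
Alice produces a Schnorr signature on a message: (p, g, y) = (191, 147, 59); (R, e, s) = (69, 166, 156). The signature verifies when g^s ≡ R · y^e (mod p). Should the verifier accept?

g^s mod p:
147^2 = 21609 ≡ 26
147^4 ≡ 26^2 = 676 ≡ 103
147^8 ≡ 103^2 = 10609 ≡ 104
147^16 ≡ 104^2 = 10816 ≡ 120
147^32 ≡ 120^2 = 14400 ≡ 75
147^64 ≡ 75^2 = 5625 ≡ 86
147^128 ≡ 86^2 = 7396 ≡ 138
156 = 128 + 16 + 8 + 4, so 147^156 ≡ 138·120·104·103 ≡ 43 (mod 191)
R · y^e mod p:
59^2 = 3481 ≡ 43
59^4 ≡ 43^2 = 1849 ≡ 130
59^8 ≡ 130^2 = 16900 ≡ 92
59^16 ≡ 92^2 = 8464 ≡ 60
59^32 ≡ 60^2 = 3600 ≡ 162
59^64 ≡ 162^2 = 26244 ≡ 77
59^128 ≡ 77^2 = 5929 ≡ 8
166 = 128 + 32 + 4 + 2, so 59^166 ≡ 8·162·130·43 ≡ 10 (mod 191)
69·10 = 690 ≡ 117 (mod 191)
43 ≠ 117; the check fails.

reject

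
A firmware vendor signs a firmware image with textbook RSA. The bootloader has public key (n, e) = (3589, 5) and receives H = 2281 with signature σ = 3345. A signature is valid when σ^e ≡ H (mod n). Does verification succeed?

passes

σ^2 ≡ 3345^2 = 11189025 ≡ 2112
σ^4 ≡ 2112^2 = 4460544 ≡ 3006
5 = 4 + 1, so σ^5 ≡ 3006·3345 ≡ 2281 (mod 3589)
2281 = H, so the signature checks out.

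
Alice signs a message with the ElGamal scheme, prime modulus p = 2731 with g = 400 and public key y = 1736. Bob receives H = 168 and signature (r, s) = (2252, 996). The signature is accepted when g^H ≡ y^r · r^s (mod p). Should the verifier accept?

accept

Left side g^H mod p:
400^2 = 160000 ≡ 1602
400^4 ≡ 1602^2 = 2566404 ≡ 1995
400^8 ≡ 1995^2 = 3980025 ≡ 958
400^16 ≡ 958^2 = 917764 ≡ 148
400^32 ≡ 148^2 = 21904 ≡ 56
400^64 ≡ 56^2 = 3136 ≡ 405
400^128 ≡ 405^2 = 164025 ≡ 165
168 = 128 + 32 + 8, so 400^168 ≡ 165·56·958 ≡ 749 (mod 2731)
Right side y^r · r^s mod p:
1736^2 = 3013696 ≡ 1403
1736^4 ≡ 1403^2 = 1968409 ≡ 2089
1736^8 ≡ 2089^2 = 4363921 ≡ 2514
1736^16 ≡ 2514^2 = 6320196 ≡ 662
1736^32 ≡ 662^2 = 438244 ≡ 1284
1736^64 ≡ 1284^2 = 1648656 ≡ 1863
1736^128 ≡ 1863^2 = 3470769 ≡ 2399
1736^256 ≡ 2399^2 = 5755201 ≡ 984
1736^512 ≡ 984^2 = 968256 ≡ 1482
1736^1024 ≡ 1482^2 = 2196324 ≡ 600
1736^2048 ≡ 600^2 = 360000 ≡ 2239
2252 = 2048 + 128 + 64 + 8 + 4, so 1736^2252 ≡ 2239·2399·1863·2514·2089 ≡ 132 (mod 2731)
2252^2 = 5071504 ≡ 37
2252^4 ≡ 37^2 = 1369
2252^8 ≡ 1369^2 = 1874161 ≡ 695
2252^16 ≡ 695^2 = 483025 ≡ 2369
2252^32 ≡ 2369^2 = 5612161 ≡ 2687
2252^64 ≡ 2687^2 = 7219969 ≡ 1936
2252^128 ≡ 1936^2 = 3748096 ≡ 1164
2252^256 ≡ 1164^2 = 1354896 ≡ 320
2252^512 ≡ 320^2 = 102400 ≡ 1353
996 = 512 + 256 + 128 + 64 + 32 + 4, so 2252^996 ≡ 1353·320·1164·1936·2687·1369 ≡ 1516 (mod 2731)
132·1516 = 200112 ≡ 749 (mod 2731)
749 ≡ 749 (mod 2731), so the signature is genuine.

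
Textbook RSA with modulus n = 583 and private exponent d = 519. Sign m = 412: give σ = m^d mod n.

75

Squares mod 583: m^1≡412, m^2≡91, m^4≡119, m^8≡169, m^16≡577, m^32≡36, m^64≡130, m^128≡576, m^256≡49, m^512≡69
519 = 512 + 4 + 2 + 1, so m^519 ≡ 69·119·91·412 ≡ 75 (mod 583)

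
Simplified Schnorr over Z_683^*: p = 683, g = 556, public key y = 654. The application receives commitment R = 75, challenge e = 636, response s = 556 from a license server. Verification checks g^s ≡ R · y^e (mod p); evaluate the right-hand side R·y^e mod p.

298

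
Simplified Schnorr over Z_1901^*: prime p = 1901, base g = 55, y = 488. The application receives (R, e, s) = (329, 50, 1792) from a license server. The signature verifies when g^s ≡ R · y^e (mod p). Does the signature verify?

verifies

g^s mod p:
55^2 = 3025 ≡ 1124
55^4 ≡ 1124^2 = 1263376 ≡ 1112
55^8 ≡ 1112^2 = 1236544 ≡ 894
55^16 ≡ 894^2 = 799236 ≡ 816
55^32 ≡ 816^2 = 665856 ≡ 506
55^64 ≡ 506^2 = 256036 ≡ 1302
55^128 ≡ 1302^2 = 1695204 ≡ 1413
55^256 ≡ 1413^2 = 1996569 ≡ 519
55^512 ≡ 519^2 = 269361 ≡ 1320
55^1024 ≡ 1320^2 = 1742400 ≡ 1084
1792 = 1024 + 512 + 256, so 55^1792 ≡ 1084·1320·519 ≡ 1070 (mod 1901)
R · y^e mod p:
488^2 = 238144 ≡ 519
488^4 ≡ 519^2 = 269361 ≡ 1320
488^8 ≡ 1320^2 = 1742400 ≡ 1084
488^16 ≡ 1084^2 = 1175056 ≡ 238
488^32 ≡ 238^2 = 56644 ≡ 1515
50 = 32 + 16 + 2, so 488^50 ≡ 1515·238·519 ≡ 1390 (mod 1901)
329·1390 = 457310 ≡ 1070 (mod 1901)
1070 ≡ 1070 (mod 1901); signature holds.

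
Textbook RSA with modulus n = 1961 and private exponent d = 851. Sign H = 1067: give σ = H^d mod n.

117

H^2 ≡ 1067^2 = 1138489 ≡ 1109
H^4 ≡ 1109^2 = 1229881 ≡ 334
H^8 ≡ 334^2 = 111556 ≡ 1740
H^16 ≡ 1740^2 = 3027600 ≡ 1777
H^32 ≡ 1777^2 = 3157729 ≡ 519
H^64 ≡ 519^2 = 269361 ≡ 704
H^128 ≡ 704^2 = 495616 ≡ 1444
H^256 ≡ 1444^2 = 2085136 ≡ 593
H^512 ≡ 593^2 = 351649 ≡ 630
851 = 512 + 256 + 64 + 16 + 2 + 1, so H^851 ≡ 630·593·704·1777·1109·1067 ≡ 117 (mod 1961)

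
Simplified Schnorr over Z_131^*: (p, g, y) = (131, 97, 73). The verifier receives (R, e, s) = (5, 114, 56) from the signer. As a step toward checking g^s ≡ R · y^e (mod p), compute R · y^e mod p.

Squares mod 131: 73^1≡73, 73^2≡89, 73^4≡61, 73^8≡53, 73^16≡58, 73^32≡89, 73^64≡61
114 = 64 + 32 + 16 + 2, so 73^114 ≡ 61·89·58·89 ≡ 61 (mod 131)
R · y^e ≡ 5·61 = 305 ≡ 43 (mod 131)

43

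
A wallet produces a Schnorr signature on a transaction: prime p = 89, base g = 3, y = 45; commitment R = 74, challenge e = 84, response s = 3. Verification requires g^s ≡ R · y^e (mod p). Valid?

g^s mod p:
3^2 = 9
3 = 2 + 1, so 3^3 ≡ 9·3 ≡ 27 (mod 89)
R · y^e mod p:
45^2 = 2025 ≡ 67
45^4 ≡ 67^2 = 4489 ≡ 39
45^8 ≡ 39^2 = 1521 ≡ 8
45^16 ≡ 8^2 = 64
45^32 ≡ 64^2 = 4096 ≡ 2
45^64 ≡ 2^2 = 4
84 = 64 + 16 + 4, so 45^84 ≡ 4·64·39 ≡ 16 (mod 89)
74·16 = 1184 ≡ 27 (mod 89)
27 ≡ 27 (mod 89); signature holds.

yes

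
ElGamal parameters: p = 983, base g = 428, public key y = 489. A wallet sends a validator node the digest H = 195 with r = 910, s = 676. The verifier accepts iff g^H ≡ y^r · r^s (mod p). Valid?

no

Left side g^H mod p:
428^2 = 183184 ≡ 346
428^4 ≡ 346^2 = 119716 ≡ 773
428^8 ≡ 773^2 = 597529 ≡ 848
428^16 ≡ 848^2 = 719104 ≡ 531
428^32 ≡ 531^2 = 281961 ≡ 823
428^64 ≡ 823^2 = 677329 ≡ 42
428^128 ≡ 42^2 = 1764 ≡ 781
195 = 128 + 64 + 2 + 1, so 428^195 ≡ 781·42·346·428 ≡ 589 (mod 983)
Right side y^r · r^s mod p:
489^2 = 239121 ≡ 252
489^4 ≡ 252^2 = 63504 ≡ 592
489^8 ≡ 592^2 = 350464 ≡ 516
489^16 ≡ 516^2 = 266256 ≡ 846
489^32 ≡ 846^2 = 715716 ≡ 92
489^64 ≡ 92^2 = 8464 ≡ 600
489^128 ≡ 600^2 = 360000 ≡ 222
489^256 ≡ 222^2 = 49284 ≡ 134
489^512 ≡ 134^2 = 17956 ≡ 262
910 = 512 + 256 + 128 + 8 + 4 + 2, so 489^910 ≡ 262·134·222·516·592·252 ≡ 699 (mod 983)
910^2 = 828100 ≡ 414
910^4 ≡ 414^2 = 171396 ≡ 354
910^8 ≡ 354^2 = 125316 ≡ 475
910^16 ≡ 475^2 = 225625 ≡ 518
910^32 ≡ 518^2 = 268324 ≡ 948
910^64 ≡ 948^2 = 898704 ≡ 242
910^128 ≡ 242^2 = 58564 ≡ 567
910^256 ≡ 567^2 = 321489 ≡ 48
910^512 ≡ 48^2 = 2304 ≡ 338
676 = 512 + 128 + 32 + 4, so 910^676 ≡ 338·567·948·354 ≡ 557 (mod 983)
699·557 = 389343 ≡ 75 (mod 983)
589 ≠ 75, so verification fails.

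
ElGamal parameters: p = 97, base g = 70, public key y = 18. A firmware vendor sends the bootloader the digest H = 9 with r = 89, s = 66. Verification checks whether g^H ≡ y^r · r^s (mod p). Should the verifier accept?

reject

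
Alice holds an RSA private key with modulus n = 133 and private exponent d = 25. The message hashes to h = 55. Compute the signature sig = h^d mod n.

62

h^2 ≡ 55^2 = 3025 ≡ 99
h^4 ≡ 99^2 = 9801 ≡ 92
h^8 ≡ 92^2 = 8464 ≡ 85
h^16 ≡ 85^2 = 7225 ≡ 43
25 = 16 + 8 + 1, so h^25 ≡ 43·85·55 ≡ 62 (mod 133)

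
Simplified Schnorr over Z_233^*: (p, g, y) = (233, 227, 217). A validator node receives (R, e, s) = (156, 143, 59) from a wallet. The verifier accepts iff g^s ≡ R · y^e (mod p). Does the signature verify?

g^s mod p:
227^59 mod 233 = 68
R · y^e mod p:
217^143 mod 233 = 81
156·81 = 12636 ≡ 54 (mod 233)
68 ≠ 54; the check fails.

does not verify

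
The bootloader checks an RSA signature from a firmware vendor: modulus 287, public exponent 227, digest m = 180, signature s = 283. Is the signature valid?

s^2 ≡ 283^2 = 80089 ≡ 16
s^4 ≡ 16^2 = 256
s^8 ≡ 256^2 = 65536 ≡ 100
s^16 ≡ 100^2 = 10000 ≡ 242
s^32 ≡ 242^2 = 58564 ≡ 16
s^64 ≡ 16^2 = 256
s^128 ≡ 256^2 = 65536 ≡ 100
227 = 128 + 64 + 32 + 2 + 1, so s^227 ≡ 100·256·16·16·283 ≡ 180 (mod 287)
Since 180 equals the digest 180, verification succeeds.

valid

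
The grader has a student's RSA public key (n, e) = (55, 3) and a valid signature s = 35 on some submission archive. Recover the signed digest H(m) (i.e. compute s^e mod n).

30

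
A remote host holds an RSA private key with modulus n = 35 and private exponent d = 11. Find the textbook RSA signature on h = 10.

5

Squares mod 35: h^1≡10, h^2≡30, h^4≡25, h^8≡30
11 = 8 + 2 + 1, so h^11 ≡ 30·30·10 ≡ 5 (mod 35)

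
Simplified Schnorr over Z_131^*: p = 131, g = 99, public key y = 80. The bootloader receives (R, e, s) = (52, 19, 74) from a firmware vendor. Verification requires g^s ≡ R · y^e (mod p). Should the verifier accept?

reject

g^s mod p:
99^2 = 9801 ≡ 107
99^4 ≡ 107^2 = 11449 ≡ 52
99^8 ≡ 52^2 = 2704 ≡ 84
99^16 ≡ 84^2 = 7056 ≡ 113
99^32 ≡ 113^2 = 12769 ≡ 62
99^64 ≡ 62^2 = 3844 ≡ 45
74 = 64 + 8 + 2, so 99^74 ≡ 45·84·107 ≡ 63 (mod 131)
R · y^e mod p:
80^2 = 6400 ≡ 112
80^4 ≡ 112^2 = 12544 ≡ 99
80^8 ≡ 99^2 = 9801 ≡ 107
80^16 ≡ 107^2 = 11449 ≡ 52
19 = 16 + 2 + 1, so 80^19 ≡ 52·112·80 ≡ 84 (mod 131)
52·84 = 4368 ≡ 45 (mod 131)
63 ≠ 45; the check fails.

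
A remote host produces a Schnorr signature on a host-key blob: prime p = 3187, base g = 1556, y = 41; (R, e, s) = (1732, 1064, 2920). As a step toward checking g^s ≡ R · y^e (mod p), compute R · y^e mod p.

Squares mod 3187: 41^1≡41, 41^2≡1681, 41^4≡2079, 41^8≡669, 41^16≡1381, 41^32≡1335, 41^64≡692, 41^128≡814, 41^256≡2887, 41^512≡764, 41^1024≡475
1064 = 1024 + 32 + 8, so 41^1064 ≡ 475·1335·669 ≡ 1681 (mod 3187)
R · y^e ≡ 1732·1681 = 2911492 ≡ 1761 (mod 3187)

1761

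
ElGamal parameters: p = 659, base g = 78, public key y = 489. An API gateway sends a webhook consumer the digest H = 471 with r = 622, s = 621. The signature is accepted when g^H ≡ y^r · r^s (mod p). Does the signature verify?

verifies

Left side g^H mod p:
78^2 = 6084 ≡ 153
78^4 ≡ 153^2 = 23409 ≡ 344
78^8 ≡ 344^2 = 118336 ≡ 375
78^16 ≡ 375^2 = 140625 ≡ 258
78^32 ≡ 258^2 = 66564 ≡ 5
78^64 ≡ 5^2 = 25
78^128 ≡ 25^2 = 625
78^256 ≡ 625^2 = 390625 ≡ 497
471 = 256 + 128 + 64 + 16 + 4 + 2 + 1, so 78^471 ≡ 497·625·25·258·344·153·78 ≡ 277 (mod 659)
Right side y^r · r^s mod p:
489^2 = 239121 ≡ 563
489^4 ≡ 563^2 = 316969 ≡ 649
489^8 ≡ 649^2 = 421201 ≡ 100
489^16 ≡ 100^2 = 10000 ≡ 115
489^32 ≡ 115^2 = 13225 ≡ 45
489^64 ≡ 45^2 = 2025 ≡ 48
489^128 ≡ 48^2 = 2304 ≡ 327
489^256 ≡ 327^2 = 106929 ≡ 171
489^512 ≡ 171^2 = 29241 ≡ 245
622 = 512 + 64 + 32 + 8 + 4 + 2, so 489^622 ≡ 245·48·45·100·649·563 ≡ 350 (mod 659)
622^2 = 386884 ≡ 51
622^4 ≡ 51^2 = 2601 ≡ 624
622^8 ≡ 624^2 = 389376 ≡ 566
622^16 ≡ 566^2 = 320356 ≡ 82
622^32 ≡ 82^2 = 6724 ≡ 134
622^64 ≡ 134^2 = 17956 ≡ 163
622^128 ≡ 163^2 = 26569 ≡ 209
622^256 ≡ 209^2 = 43681 ≡ 187
622^512 ≡ 187^2 = 34969 ≡ 42
621 = 512 + 64 + 32 + 8 + 4 + 1, so 622^621 ≡ 42·163·134·566·624·622 ≡ 560 (mod 659)
350·560 = 196000 ≡ 277 (mod 659)
277 ≡ 277 (mod 659), so the signature is genuine.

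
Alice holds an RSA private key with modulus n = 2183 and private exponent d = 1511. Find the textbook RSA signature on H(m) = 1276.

1034

Squares mod 2183: (H(m))^1≡1276, (H(m))^2≡1841, (H(m))^4≡1265, (H(m))^8≡86, (H(m))^16≡847, (H(m))^32≡1385, (H(m))^64≡1551, (H(m))^128≡2118, (H(m))^256≡2042, (H(m))^512≡234, (H(m))^1024≡181
1511 = 1024 + 256 + 128 + 64 + 32 + 4 + 2 + 1, so (H(m))^1511 ≡ 181·2042·2118·1551·1385·1265·1841·1276 ≡ 1034 (mod 2183)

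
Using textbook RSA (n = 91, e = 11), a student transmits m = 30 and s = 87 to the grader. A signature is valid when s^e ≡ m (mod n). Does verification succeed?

fails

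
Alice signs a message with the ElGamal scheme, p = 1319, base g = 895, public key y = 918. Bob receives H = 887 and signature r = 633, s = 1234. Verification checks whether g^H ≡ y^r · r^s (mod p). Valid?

Left side g^H mod p:
895^2 = 801025 ≡ 392
895^4 ≡ 392^2 = 153664 ≡ 660
895^8 ≡ 660^2 = 435600 ≡ 330
895^16 ≡ 330^2 = 108900 ≡ 742
895^32 ≡ 742^2 = 550564 ≡ 541
895^64 ≡ 541^2 = 292681 ≡ 1182
895^128 ≡ 1182^2 = 1397124 ≡ 303
895^256 ≡ 303^2 = 91809 ≡ 798
895^512 ≡ 798^2 = 636804 ≡ 1046
887 = 512 + 256 + 64 + 32 + 16 + 4 + 2 + 1, so 895^887 ≡ 1046·798·1182·541·742·660·392·895 ≡ 738 (mod 1319)
Right side y^r · r^s mod p:
918^2 = 842724 ≡ 1202
918^4 ≡ 1202^2 = 1444804 ≡ 499
918^8 ≡ 499^2 = 249001 ≡ 1029
918^16 ≡ 1029^2 = 1058841 ≡ 1003
918^32 ≡ 1003^2 = 1006009 ≡ 931
918^64 ≡ 931^2 = 866761 ≡ 178
918^128 ≡ 178^2 = 31684 ≡ 28
918^256 ≡ 28^2 = 784
918^512 ≡ 784^2 = 614656 ≡ 2
633 = 512 + 64 + 32 + 16 + 8 + 1, so 918^633 ≡ 2·178·931·1003·1029·918 ≡ 696 (mod 1319)
633^2 = 400689 ≡ 1032
633^4 ≡ 1032^2 = 1065024 ≡ 591
633^8 ≡ 591^2 = 349281 ≡ 1065
633^16 ≡ 1065^2 = 1134225 ≡ 1204
633^32 ≡ 1204^2 = 1449616 ≡ 35
633^64 ≡ 35^2 = 1225
633^128 ≡ 1225^2 = 1500625 ≡ 922
633^256 ≡ 922^2 = 850084 ≡ 648
633^512 ≡ 648^2 = 419904 ≡ 462
633^1024 ≡ 462^2 = 213444 ≡ 1085
1234 = 1024 + 128 + 64 + 16 + 2, so 633^1234 ≡ 1085·922·1225·1204·1032 ≡ 825 (mod 1319)
696·825 = 574200 ≡ 435 (mod 1319)
738 ≠ 435, so verification fails.

no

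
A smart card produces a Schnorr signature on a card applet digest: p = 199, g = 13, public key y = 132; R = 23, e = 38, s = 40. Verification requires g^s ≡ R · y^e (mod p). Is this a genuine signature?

genuine

g^s mod p:
13^40 mod 199 = 128
R · y^e mod p:
132^38 mod 199 = 144
23·144 = 3312 ≡ 128 (mod 199)
128 ≡ 128 (mod 199); signature holds.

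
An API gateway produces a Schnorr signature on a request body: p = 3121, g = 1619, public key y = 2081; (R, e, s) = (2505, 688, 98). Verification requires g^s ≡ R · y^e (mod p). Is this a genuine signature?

g^s mod p:
Squares mod 3121: 1619^1≡1619, 1619^2≡2642, 1619^4≡1608, 1619^8≡1476, 1619^16≡118, 1619^32≡1440, 1619^64≡1256
98 = 64 + 32 + 2, so 1619^98 ≡ 1256·1440·2642 ≡ 1104 (mod 3121)
R · y^e mod p:
Squares mod 3121: 2081^1≡2081, 2081^2≡1734, 2081^4≡1233, 2081^8≡362, 2081^16≡3083, 2081^32≡1444, 2081^64≡308, 2081^128≡1234, 2081^256≡2829, 2081^512≡997
688 = 512 + 128 + 32 + 16, so 2081^688 ≡ 997·1234·1444·3083 ≡ 363 (mod 3121)
2505·363 = 909315 ≡ 1104 (mod 3121)
1104 ≡ 1104 (mod 3121); signature holds.

genuine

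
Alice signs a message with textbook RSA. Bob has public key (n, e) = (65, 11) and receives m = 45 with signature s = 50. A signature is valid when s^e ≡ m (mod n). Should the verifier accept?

accept

s^2 ≡ 50^2 = 2500 ≡ 30
s^4 ≡ 30^2 = 900 ≡ 55
s^8 ≡ 55^2 = 3025 ≡ 35
11 = 8 + 2 + 1, so s^11 ≡ 35·30·50 ≡ 45 (mod 65)
45 = m, so the signature checks out.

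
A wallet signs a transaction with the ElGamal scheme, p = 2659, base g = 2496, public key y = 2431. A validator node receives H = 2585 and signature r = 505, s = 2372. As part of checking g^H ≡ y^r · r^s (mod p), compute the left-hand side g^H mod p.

535

Squares mod 2659: 2496^1≡2496, 2496^2≡2638, 2496^4≡441, 2496^8≡374, 2496^16≡1608, 2496^32≡1116, 2496^64≡1044, 2496^128≡2405, 2496^256≡700, 2496^512≡744, 2496^1024≡464, 2496^2048≡2576
2585 = 2048 + 512 + 16 + 8 + 1, so 2496^2585 ≡ 2576·744·1608·374·2496 ≡ 535 (mod 2659)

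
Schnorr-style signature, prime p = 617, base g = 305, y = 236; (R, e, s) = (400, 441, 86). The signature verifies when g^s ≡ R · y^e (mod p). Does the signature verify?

verifies

g^s mod p:
Squares mod 617: 305^1≡305, 305^2≡475, 305^4≡420, 305^8≡555, 305^16≡142, 305^32≡420, 305^64≡555
86 = 64 + 16 + 4 + 2, so 305^86 ≡ 555·142·420·475 ≡ 475 (mod 617)
R · y^e mod p:
Squares mod 617: 236^1≡236, 236^2≡166, 236^4≡408, 236^8≡491, 236^16≡451, 236^32≡408, 236^64≡491, 236^128≡451, 236^256≡408
441 = 256 + 128 + 32 + 16 + 8 + 1, so 236^441 ≡ 408·451·408·451·491·236 ≡ 194 (mod 617)
400·194 = 77600 ≡ 475 (mod 617)
475 ≡ 475 (mod 617); signature holds.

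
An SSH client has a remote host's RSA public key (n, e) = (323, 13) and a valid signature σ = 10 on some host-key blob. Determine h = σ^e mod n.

317

σ^13 mod 323 = 317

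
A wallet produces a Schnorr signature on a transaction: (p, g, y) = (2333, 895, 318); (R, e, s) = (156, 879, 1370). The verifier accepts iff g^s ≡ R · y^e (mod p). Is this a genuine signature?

forged

g^s mod p:
Squares mod 2333: 895^1≡895, 895^2≡806, 895^4≡1062, 895^8≡1005, 895^16≡2169, 895^32≡1233, 895^64≡1506, 895^128≡360, 895^256≡1285, 895^512≡1794, 895^1024≡1229
1370 = 1024 + 256 + 64 + 16 + 8 + 2, so 895^1370 ≡ 1229·1285·1506·2169·1005·806 ≡ 1095 (mod 2333)
R · y^e mod p:
Squares mod 2333: 318^1≡318, 318^2≡805, 318^4≡1784, 318^8≡444, 318^16≡1164, 318^32≡1756, 318^64≡1643, 318^128≡168, 318^256≡228, 318^512≡658
879 = 512 + 256 + 64 + 32 + 8 + 4 + 2 + 1, so 318^879 ≡ 658·228·1643·1756·444·1784·805·318 ≡ 457 (mod 2333)
156·457 = 71292 ≡ 1302 (mod 2333)
1095 ≠ 1302; the check fails.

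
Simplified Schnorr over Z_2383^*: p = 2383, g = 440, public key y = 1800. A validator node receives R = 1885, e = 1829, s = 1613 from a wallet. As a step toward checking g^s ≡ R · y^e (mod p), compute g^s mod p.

440^2 = 193600 ≡ 577
440^4 ≡ 577^2 = 332929 ≡ 1692
440^8 ≡ 1692^2 = 2862864 ≡ 881
440^16 ≡ 881^2 = 776161 ≡ 1686
440^32 ≡ 1686^2 = 2842596 ≡ 2060
440^64 ≡ 2060^2 = 4243600 ≡ 1860
440^128 ≡ 1860^2 = 3459600 ≡ 1867
440^256 ≡ 1867^2 = 3485689 ≡ 1743
440^512 ≡ 1743^2 = 3038049 ≡ 2107
440^1024 ≡ 2107^2 = 4439449 ≡ 2303
1613 = 1024 + 512 + 64 + 8 + 4 + 1, so 440^1613 ≡ 2303·2107·1860·881·1692·440 ≡ 130 (mod 2383)

130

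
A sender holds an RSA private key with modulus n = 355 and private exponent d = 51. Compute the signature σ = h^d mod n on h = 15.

300

Squares mod 355: h^1≡15, h^2≡225, h^4≡215, h^8≡75, h^16≡300, h^32≡185
51 = 32 + 16 + 2 + 1, so h^51 ≡ 185·300·225·15 ≡ 300 (mod 355)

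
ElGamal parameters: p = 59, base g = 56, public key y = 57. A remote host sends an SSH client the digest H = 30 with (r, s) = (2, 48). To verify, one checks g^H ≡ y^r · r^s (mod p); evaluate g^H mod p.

56^2 = 3136 ≡ 9
56^4 ≡ 9^2 = 81 ≡ 22
56^8 ≡ 22^2 = 484 ≡ 12
56^16 ≡ 12^2 = 144 ≡ 26
30 = 16 + 8 + 4 + 2, so 56^30 ≡ 26·12·22·9 ≡ 3 (mod 59)

3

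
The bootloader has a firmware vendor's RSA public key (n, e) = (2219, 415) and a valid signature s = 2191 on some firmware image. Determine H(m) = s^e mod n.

s^2 ≡ 2191^2 = 4800481 ≡ 784
s^4 ≡ 784^2 = 614656 ≡ 2212
s^8 ≡ 2212^2 = 4892944 ≡ 49
s^16 ≡ 49^2 = 2401 ≡ 182
s^32 ≡ 182^2 = 33124 ≡ 2058
s^64 ≡ 2058^2 = 4235364 ≡ 1512
s^128 ≡ 1512^2 = 2286144 ≡ 574
s^256 ≡ 574^2 = 329476 ≡ 1064
415 = 256 + 128 + 16 + 8 + 4 + 2 + 1, so s^415 ≡ 1064·574·182·49·2212·784·2191 ≡ 1274 (mod 2219)

1274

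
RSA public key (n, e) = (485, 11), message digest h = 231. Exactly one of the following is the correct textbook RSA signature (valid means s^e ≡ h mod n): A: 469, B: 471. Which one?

B

Candidate A: Squares mod 485: 469^1≡469, 469^2≡256, 469^4≡61, 469^8≡326; 11 = 8 + 2 + 1, so 469^11 ≡ 326·256·469 ≡ 394 (mod 485)
Candidate B: Squares mod 485: 471^1≡471, 471^2≡196, 471^4≡101, 471^8≡16; 11 = 8 + 2 + 1, so 471^11 ≡ 16·196·471 ≡ 231 (mod 485)
  → matches h = 231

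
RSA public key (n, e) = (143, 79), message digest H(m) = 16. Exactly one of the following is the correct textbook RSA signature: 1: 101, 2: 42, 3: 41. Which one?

2

Candidate 1: Squares mod 143: 101^1≡101, 101^2≡48, 101^4≡16, 101^8≡113, 101^16≡42, 101^32≡48, 101^64≡16; 79 = 64 + 8 + 4 + 2 + 1, so 101^79 ≡ 16·113·16·48·101 ≡ 127 (mod 143)
Candidate 2: Squares mod 143: 42^1≡42, 42^2≡48, 42^4≡16, 42^8≡113, 42^16≡42, 42^32≡48, 42^64≡16; 79 = 64 + 8 + 4 + 2 + 1, so 42^79 ≡ 16·113·16·48·42 ≡ 16 (mod 143)
  → matches H(m) = 16
Candidate 3: Squares mod 143: 41^1≡41, 41^2≡108, 41^4≡81, 41^8≡126, 41^16≡3, 41^32≡9, 41^64≡81; 79 = 64 + 8 + 4 + 2 + 1, so 41^79 ≡ 81·126·81·108·41 ≡ 128 (mod 143)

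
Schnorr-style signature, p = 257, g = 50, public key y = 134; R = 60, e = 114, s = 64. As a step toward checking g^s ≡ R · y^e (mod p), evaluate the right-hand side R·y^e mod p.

134^2 = 17956 ≡ 223
134^4 ≡ 223^2 = 49729 ≡ 128
134^8 ≡ 128^2 = 16384 ≡ 193
134^16 ≡ 193^2 = 37249 ≡ 241
134^32 ≡ 241^2 = 58081 ≡ 256
134^64 ≡ 256^2 = 65536 ≡ 1
114 = 64 + 32 + 16 + 2, so 134^114 ≡ 1·256·241·223 ≡ 227 (mod 257)
R · y^e ≡ 60·227 = 13620 ≡ 256 (mod 257)

256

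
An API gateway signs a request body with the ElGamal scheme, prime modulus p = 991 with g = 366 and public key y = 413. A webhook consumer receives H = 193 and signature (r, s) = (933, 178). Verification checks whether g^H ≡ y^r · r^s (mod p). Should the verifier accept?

accept

Left side g^H mod p:
366^2 = 133956 ≡ 171
366^4 ≡ 171^2 = 29241 ≡ 502
366^8 ≡ 502^2 = 252004 ≡ 290
366^16 ≡ 290^2 = 84100 ≡ 856
366^32 ≡ 856^2 = 732736 ≡ 387
366^64 ≡ 387^2 = 149769 ≡ 128
366^128 ≡ 128^2 = 16384 ≡ 528
193 = 128 + 64 + 1, so 366^193 ≡ 528·128·366 ≡ 384 (mod 991)
Right side y^r · r^s mod p:
413^2 = 170569 ≡ 117
413^4 ≡ 117^2 = 13689 ≡ 806
413^8 ≡ 806^2 = 649636 ≡ 531
413^16 ≡ 531^2 = 281961 ≡ 517
413^32 ≡ 517^2 = 267289 ≡ 710
413^64 ≡ 710^2 = 504100 ≡ 672
413^128 ≡ 672^2 = 451584 ≡ 679
413^256 ≡ 679^2 = 461041 ≡ 226
413^512 ≡ 226^2 = 51076 ≡ 535
933 = 512 + 256 + 128 + 32 + 4 + 1, so 413^933 ≡ 535·226·679·710·806·413 ≡ 912 (mod 991)
933^2 = 870489 ≡ 391
933^4 ≡ 391^2 = 152881 ≡ 267
933^8 ≡ 267^2 = 71289 ≡ 928
933^16 ≡ 928^2 = 861184 ≡ 5
933^32 ≡ 5^2 = 25
933^64 ≡ 25^2 = 625
933^128 ≡ 625^2 = 390625 ≡ 171
178 = 128 + 32 + 16 + 2, so 933^178 ≡ 171·25·5·391 ≡ 522 (mod 991)
912·522 = 476064 ≡ 384 (mod 991)
384 ≡ 384 (mod 991), so the signature is genuine.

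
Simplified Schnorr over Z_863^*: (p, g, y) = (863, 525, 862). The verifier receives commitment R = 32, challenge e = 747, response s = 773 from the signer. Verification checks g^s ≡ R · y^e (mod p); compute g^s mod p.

831

525^773 mod 863 = 831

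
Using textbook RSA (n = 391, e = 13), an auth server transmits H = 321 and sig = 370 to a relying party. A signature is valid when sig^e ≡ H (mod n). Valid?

no

Squares mod 391: sig^1≡370, sig^2≡50, sig^4≡154, sig^8≡256
13 = 8 + 4 + 1, so sig^13 ≡ 256·154·370 ≡ 234 (mod 391)
The recovered value 234 does not match the digest 321.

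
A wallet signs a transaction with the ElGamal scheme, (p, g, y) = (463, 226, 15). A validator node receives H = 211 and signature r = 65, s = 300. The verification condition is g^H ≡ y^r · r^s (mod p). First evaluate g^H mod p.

57

Squares mod 463: 226^1≡226, 226^2≡146, 226^4≡18, 226^8≡324, 226^16≡338, 226^32≡346, 226^64≡262, 226^128≡120
211 = 128 + 64 + 16 + 2 + 1, so 226^211 ≡ 120·262·338·146·226 ≡ 57 (mod 463)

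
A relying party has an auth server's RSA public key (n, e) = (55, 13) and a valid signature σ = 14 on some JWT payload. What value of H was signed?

49

Squares mod 55: σ^1≡14, σ^2≡31, σ^4≡26, σ^8≡16
13 = 8 + 4 + 1, so σ^13 ≡ 16·26·14 ≡ 49 (mod 55)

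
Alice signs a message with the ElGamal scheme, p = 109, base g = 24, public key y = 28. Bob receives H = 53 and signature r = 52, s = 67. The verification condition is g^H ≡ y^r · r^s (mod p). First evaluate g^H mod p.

Squares mod 109: 24^1≡24, 24^2≡31, 24^4≡89, 24^8≡73, 24^16≡97, 24^32≡35
53 = 32 + 16 + 4 + 1, so 24^53 ≡ 35·97·89·24 ≡ 59 (mod 109)

59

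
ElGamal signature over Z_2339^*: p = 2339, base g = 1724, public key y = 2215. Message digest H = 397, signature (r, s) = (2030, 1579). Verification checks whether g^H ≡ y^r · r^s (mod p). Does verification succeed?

fails

Left side g^H mod p:
1724^2 = 2972176 ≡ 1646
1724^4 ≡ 1646^2 = 2709316 ≡ 754
1724^8 ≡ 754^2 = 568516 ≡ 139
1724^16 ≡ 139^2 = 19321 ≡ 609
1724^32 ≡ 609^2 = 370881 ≡ 1319
1724^64 ≡ 1319^2 = 1739761 ≡ 1884
1724^128 ≡ 1884^2 = 3549456 ≡ 1193
1724^256 ≡ 1193^2 = 1423249 ≡ 1137
397 = 256 + 128 + 8 + 4 + 1, so 1724^397 ≡ 1137·1193·139·754·1724 ≡ 1922 (mod 2339)
Right side y^r · r^s mod p:
2215^2 = 4906225 ≡ 1342
2215^4 ≡ 1342^2 = 1800964 ≡ 2273
2215^8 ≡ 2273^2 = 5166529 ≡ 2017
2215^16 ≡ 2017^2 = 4068289 ≡ 768
2215^32 ≡ 768^2 = 589824 ≡ 396
2215^64 ≡ 396^2 = 156816 ≡ 103
2215^128 ≡ 103^2 = 10609 ≡ 1253
2215^256 ≡ 1253^2 = 1570009 ≡ 540
2215^512 ≡ 540^2 = 291600 ≡ 1564
2215^1024 ≡ 1564^2 = 2446096 ≡ 1841
2030 = 1024 + 512 + 256 + 128 + 64 + 32 + 8 + 4 + 2, so 2215^2030 ≡ 1841·1564·540·1253·103·396·2017·2273·1342 ≡ 122 (mod 2339)
2030^2 = 4120900 ≡ 1921
2030^4 ≡ 1921^2 = 3690241 ≡ 1638
2030^8 ≡ 1638^2 = 2683044 ≡ 211
2030^16 ≡ 211^2 = 44521 ≡ 80
2030^32 ≡ 80^2 = 6400 ≡ 1722
2030^64 ≡ 1722^2 = 2965284 ≡ 1771
2030^128 ≡ 1771^2 = 3136441 ≡ 2181
2030^256 ≡ 2181^2 = 4756761 ≡ 1574
2030^512 ≡ 1574^2 = 2477476 ≡ 475
2030^1024 ≡ 475^2 = 225625 ≡ 1081
1579 = 1024 + 512 + 32 + 8 + 2 + 1, so 2030^1579 ≡ 1081·475·1722·211·1921·2030 ≡ 273 (mod 2339)
122·273 = 33306 ≡ 560 (mod 2339)
1922 ≠ 560, so verification fails.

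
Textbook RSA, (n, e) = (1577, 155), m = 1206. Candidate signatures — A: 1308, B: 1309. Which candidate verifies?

A

Candidate A: Squares mod 1577: 1308^1≡1308, 1308^2≡1396, 1308^4≡1221, 1308^8≡576, 1308^16≡606, 1308^32≡1372, 1308^64≡1023, 1308^128≡978; 155 = 128 + 16 + 8 + 2 + 1, so 1308^155 ≡ 978·606·576·1396·1308 ≡ 1206 (mod 1577)
  → matches m = 1206
Candidate B: Squares mod 1577: 1309^1≡1309, 1309^2≡859, 1309^4≡1422, 1309^8≡370, 1309^16≡1278, 1309^32≡1089, 1309^64≡17, 1309^128≡289; 155 = 128 + 16 + 8 + 2 + 1, so 1309^155 ≡ 289·1278·370·859·1309 ≡ 840 (mod 1577)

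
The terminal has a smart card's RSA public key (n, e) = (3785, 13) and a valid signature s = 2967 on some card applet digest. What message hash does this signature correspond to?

1237

s^13 mod 3785 = 1237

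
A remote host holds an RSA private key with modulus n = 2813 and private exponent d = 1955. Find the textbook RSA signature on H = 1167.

1818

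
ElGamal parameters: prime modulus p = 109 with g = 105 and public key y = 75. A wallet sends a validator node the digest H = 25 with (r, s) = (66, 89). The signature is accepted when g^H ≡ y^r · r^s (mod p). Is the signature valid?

valid

Left side g^H mod p:
105^2 = 11025 ≡ 16
105^4 ≡ 16^2 = 256 ≡ 38
105^8 ≡ 38^2 = 1444 ≡ 27
105^16 ≡ 27^2 = 729 ≡ 75
25 = 16 + 8 + 1, so 105^25 ≡ 75·27·105 ≡ 75 (mod 109)
Right side y^r · r^s mod p:
75^2 = 5625 ≡ 66
75^4 ≡ 66^2 = 4356 ≡ 105
75^8 ≡ 105^2 = 11025 ≡ 16
75^16 ≡ 16^2 = 256 ≡ 38
75^32 ≡ 38^2 = 1444 ≡ 27
75^64 ≡ 27^2 = 729 ≡ 75
66 = 64 + 2, so 75^66 ≡ 75·66 ≡ 45 (mod 109)
66^2 = 4356 ≡ 105
66^4 ≡ 105^2 = 11025 ≡ 16
66^8 ≡ 16^2 = 256 ≡ 38
66^16 ≡ 38^2 = 1444 ≡ 27
66^32 ≡ 27^2 = 729 ≡ 75
66^64 ≡ 75^2 = 5625 ≡ 66
89 = 64 + 16 + 8 + 1, so 66^89 ≡ 66·27·38·66 ≡ 38 (mod 109)
45·38 = 1710 ≡ 75 (mod 109)
75 ≡ 75 (mod 109), so the signature is genuine.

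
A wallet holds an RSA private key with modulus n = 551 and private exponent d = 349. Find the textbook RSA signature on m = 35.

150

m^349 mod 551 = 150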